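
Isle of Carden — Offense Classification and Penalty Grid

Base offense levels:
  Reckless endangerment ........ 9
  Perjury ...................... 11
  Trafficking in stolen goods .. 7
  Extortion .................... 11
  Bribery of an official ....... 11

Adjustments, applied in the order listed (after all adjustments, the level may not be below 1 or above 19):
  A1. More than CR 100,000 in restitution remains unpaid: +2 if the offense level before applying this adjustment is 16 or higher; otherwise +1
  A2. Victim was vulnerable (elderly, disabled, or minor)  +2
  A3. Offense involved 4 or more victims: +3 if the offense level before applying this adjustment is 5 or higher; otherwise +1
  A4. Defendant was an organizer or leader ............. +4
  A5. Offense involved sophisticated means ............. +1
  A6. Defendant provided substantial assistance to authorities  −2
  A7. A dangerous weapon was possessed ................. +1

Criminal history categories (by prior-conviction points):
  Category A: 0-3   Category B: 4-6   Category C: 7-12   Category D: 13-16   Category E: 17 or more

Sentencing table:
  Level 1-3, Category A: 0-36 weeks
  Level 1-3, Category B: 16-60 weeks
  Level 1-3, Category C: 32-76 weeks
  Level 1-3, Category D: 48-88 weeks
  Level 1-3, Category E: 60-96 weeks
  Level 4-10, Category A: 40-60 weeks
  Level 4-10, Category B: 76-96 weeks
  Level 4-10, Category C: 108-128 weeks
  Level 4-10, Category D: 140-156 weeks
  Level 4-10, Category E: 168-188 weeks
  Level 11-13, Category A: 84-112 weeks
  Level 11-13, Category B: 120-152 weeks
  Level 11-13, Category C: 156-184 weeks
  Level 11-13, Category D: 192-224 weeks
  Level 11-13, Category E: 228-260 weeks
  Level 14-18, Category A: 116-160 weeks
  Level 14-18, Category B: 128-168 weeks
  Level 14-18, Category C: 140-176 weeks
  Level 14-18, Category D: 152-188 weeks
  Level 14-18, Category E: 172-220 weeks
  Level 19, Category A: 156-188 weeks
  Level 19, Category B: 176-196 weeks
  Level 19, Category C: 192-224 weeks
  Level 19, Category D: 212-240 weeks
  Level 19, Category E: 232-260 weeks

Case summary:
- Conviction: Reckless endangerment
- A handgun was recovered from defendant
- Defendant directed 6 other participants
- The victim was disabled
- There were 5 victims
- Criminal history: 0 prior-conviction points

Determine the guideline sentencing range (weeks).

156-188 weeks

Base offense level for reckless endangerment: 9.
A1 does not apply.
A2 applies: 9 + 2 = 11.
A3 applies (level before this adjustment is 11 ≥ 5, so +3): 11 + 3 = 14.
A4 applies: 14 + 4 = 18.
A5 does not apply.
A7 applies: 18 + 1 = 19.
Final offense level: 19.
Criminal history: 0 prior points → Category A (0-3).
Level 19 falls in the 19 band.
Grid: Level 19 × Category A = 156-188 weeks.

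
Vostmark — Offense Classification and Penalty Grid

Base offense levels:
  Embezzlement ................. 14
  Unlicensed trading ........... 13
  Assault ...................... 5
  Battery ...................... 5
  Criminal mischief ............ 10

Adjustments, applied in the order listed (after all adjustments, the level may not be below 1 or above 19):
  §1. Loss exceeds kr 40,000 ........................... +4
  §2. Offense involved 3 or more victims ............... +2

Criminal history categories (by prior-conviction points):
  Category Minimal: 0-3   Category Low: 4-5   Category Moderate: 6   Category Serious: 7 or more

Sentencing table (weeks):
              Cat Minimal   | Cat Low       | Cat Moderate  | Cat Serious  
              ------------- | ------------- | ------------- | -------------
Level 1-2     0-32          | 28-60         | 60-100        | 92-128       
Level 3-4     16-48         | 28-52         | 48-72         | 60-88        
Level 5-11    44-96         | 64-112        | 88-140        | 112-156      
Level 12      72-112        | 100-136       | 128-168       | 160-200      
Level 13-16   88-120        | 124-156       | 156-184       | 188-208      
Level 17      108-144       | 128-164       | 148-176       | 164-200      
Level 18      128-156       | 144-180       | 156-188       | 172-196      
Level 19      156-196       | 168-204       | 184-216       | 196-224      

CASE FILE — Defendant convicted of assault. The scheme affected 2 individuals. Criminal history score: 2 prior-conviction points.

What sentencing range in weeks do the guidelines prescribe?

Base offense level for assault: 5.
Final offense level: 5.
Criminal history: 2 prior points → Category Minimal (0-3).
Level 5 falls in the 5-11 band.
Grid: Level 5-11 × Category Minimal = 44-96 weeks.

44-96 weeks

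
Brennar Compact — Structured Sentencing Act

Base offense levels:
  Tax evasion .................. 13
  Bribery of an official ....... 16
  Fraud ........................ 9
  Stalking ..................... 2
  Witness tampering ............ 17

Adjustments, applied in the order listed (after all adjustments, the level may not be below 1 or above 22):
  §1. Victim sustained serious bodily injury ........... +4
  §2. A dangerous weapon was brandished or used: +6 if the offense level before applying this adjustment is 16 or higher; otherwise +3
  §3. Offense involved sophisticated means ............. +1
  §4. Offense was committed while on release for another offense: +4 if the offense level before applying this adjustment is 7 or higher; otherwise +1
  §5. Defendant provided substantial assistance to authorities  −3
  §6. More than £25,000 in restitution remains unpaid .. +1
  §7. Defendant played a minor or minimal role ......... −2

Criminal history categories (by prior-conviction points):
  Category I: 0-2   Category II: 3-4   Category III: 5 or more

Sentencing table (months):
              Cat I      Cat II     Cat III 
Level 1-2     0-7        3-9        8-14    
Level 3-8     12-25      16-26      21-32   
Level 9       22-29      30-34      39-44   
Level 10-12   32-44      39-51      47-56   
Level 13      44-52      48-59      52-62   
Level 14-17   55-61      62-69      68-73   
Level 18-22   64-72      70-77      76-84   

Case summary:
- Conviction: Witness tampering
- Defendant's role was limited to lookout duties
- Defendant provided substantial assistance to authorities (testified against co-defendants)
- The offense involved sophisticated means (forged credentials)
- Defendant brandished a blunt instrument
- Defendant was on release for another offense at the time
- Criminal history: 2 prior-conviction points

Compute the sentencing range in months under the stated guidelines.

64-72 months

Base offense level for witness tampering: 17.
§1 does not apply.
§2 applies (level before this adjustment is 17 ≥ 16, so +6): 17 + 6 = 23.
§3 applies: 23 + 1 = 24.
§4 applies (level before this adjustment is 24 ≥ 7, so +4): 24 + 4 = 28.
§5 applies: 28 − 3 = 25.
§7 applies: 25 − 2 = 23.
Level 23 exceeds the maximum of 22; capped at 22.
Final offense level: 22.
Criminal history: 2 prior points → Category I (0-2).
Level 22 falls in the 18-22 band.
Grid: Level 18-22 × Category I = 64-72 months.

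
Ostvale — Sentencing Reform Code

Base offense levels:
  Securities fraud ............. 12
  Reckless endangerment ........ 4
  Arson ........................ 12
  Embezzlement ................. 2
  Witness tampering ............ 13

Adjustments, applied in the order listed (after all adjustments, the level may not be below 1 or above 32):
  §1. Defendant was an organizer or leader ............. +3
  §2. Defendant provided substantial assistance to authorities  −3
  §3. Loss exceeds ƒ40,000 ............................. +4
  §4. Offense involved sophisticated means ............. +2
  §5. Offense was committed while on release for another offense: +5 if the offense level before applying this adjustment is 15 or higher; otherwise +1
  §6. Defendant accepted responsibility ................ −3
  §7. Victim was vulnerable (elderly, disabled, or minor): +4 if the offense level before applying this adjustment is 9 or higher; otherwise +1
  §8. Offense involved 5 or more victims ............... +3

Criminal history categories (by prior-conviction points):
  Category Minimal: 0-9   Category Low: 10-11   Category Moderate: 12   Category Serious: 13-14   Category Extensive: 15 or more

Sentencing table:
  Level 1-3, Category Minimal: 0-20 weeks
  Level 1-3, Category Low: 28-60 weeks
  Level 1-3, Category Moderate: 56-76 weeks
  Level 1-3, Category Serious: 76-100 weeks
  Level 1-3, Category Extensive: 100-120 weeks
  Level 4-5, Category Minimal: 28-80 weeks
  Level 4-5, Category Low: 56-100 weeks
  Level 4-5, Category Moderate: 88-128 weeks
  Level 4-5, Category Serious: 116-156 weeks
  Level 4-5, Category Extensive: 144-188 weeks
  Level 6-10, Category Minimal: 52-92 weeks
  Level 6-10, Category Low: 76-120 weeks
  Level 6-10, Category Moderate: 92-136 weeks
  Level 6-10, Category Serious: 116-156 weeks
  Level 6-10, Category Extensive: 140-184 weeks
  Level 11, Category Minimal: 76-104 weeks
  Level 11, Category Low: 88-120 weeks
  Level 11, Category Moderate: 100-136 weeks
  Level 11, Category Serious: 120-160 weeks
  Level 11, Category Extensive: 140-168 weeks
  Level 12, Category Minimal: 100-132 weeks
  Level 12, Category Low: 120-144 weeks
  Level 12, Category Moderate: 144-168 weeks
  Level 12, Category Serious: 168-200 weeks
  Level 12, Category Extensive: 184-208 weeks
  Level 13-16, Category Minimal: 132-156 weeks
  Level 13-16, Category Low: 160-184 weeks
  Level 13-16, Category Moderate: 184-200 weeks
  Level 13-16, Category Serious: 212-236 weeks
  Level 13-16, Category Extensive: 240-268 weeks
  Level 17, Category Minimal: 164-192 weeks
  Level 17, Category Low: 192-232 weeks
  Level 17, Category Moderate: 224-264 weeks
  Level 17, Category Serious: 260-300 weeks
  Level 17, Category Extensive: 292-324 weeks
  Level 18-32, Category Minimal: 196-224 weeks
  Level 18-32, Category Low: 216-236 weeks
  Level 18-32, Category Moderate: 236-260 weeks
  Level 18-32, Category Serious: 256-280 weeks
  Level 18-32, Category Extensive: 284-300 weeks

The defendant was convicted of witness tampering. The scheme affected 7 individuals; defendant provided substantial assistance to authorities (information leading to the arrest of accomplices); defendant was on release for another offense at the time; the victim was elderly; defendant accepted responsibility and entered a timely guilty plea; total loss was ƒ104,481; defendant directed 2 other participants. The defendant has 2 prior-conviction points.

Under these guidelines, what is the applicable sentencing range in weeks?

Base offense level for witness tampering: 13.
§1 applies: 13 + 3 = 16.
§2 applies: 16 − 3 = 13.
§3 applies: 13 + 4 = 17.
§5 applies (level before this adjustment is 17 ≥ 15, so +5): 17 + 5 = 22.
§6 applies: 22 − 3 = 19.
§7 applies (level before this adjustment is 19 ≥ 9, so +4): 19 + 4 = 23.
§8 applies: 23 + 3 = 26.
Final offense level: 26.
Criminal history: 2 prior points → Category Minimal (0-9).
Level 26 falls in the 18-32 band.
Grid: Level 18-32 × Category Minimal = 196-224 weeks.

196-224 weeks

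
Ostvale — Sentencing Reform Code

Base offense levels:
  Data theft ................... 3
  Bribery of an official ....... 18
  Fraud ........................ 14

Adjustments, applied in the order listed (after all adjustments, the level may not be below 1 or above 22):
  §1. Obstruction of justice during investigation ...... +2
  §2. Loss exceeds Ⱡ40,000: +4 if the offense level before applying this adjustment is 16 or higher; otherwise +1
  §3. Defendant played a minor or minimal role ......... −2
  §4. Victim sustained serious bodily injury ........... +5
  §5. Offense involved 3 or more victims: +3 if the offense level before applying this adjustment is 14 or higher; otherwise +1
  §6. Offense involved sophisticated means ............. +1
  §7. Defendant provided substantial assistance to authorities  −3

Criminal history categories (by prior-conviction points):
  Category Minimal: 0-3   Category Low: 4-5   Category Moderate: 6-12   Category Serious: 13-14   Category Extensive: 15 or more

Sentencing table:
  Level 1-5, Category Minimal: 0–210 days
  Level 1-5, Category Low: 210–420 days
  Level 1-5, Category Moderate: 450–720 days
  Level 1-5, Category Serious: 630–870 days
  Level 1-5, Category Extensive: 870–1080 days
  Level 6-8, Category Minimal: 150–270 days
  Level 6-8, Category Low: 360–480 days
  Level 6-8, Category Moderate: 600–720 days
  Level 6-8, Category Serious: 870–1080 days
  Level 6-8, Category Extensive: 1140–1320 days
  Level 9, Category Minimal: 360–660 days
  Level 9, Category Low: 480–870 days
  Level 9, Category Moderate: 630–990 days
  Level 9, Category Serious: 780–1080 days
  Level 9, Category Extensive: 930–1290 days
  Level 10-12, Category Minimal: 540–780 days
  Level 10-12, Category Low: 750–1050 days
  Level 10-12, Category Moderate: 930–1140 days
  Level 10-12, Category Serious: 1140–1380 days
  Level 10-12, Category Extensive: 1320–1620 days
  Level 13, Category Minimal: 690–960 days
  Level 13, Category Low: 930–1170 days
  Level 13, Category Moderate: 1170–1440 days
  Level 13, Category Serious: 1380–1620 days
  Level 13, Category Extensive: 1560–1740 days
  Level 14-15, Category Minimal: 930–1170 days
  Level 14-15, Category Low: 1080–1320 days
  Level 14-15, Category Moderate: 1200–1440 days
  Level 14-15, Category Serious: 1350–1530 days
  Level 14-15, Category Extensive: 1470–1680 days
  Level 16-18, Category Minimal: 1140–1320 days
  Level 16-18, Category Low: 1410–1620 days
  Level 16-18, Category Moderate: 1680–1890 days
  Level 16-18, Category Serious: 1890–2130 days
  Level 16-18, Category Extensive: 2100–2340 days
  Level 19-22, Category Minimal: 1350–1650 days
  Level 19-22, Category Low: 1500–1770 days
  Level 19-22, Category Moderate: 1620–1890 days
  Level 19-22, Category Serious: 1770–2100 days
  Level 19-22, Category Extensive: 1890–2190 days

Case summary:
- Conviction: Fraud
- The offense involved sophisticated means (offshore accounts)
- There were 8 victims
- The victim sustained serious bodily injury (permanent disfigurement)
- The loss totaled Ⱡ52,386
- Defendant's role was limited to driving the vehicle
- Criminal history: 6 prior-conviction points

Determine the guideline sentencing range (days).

1620-1890 days

Base offense level for fraud: 14.
§2 applies (level before this adjustment is 14 < 16, so +1): 14 + 1 = 15.
§3 applies: 15 − 2 = 13.
§4 applies: 13 + 5 = 18.
§5 applies (level before this adjustment is 18 ≥ 14, so +3): 18 + 3 = 21.
§6 applies: 21 + 1 = 22.
§7 does not apply.
Final offense level: 22.
Criminal history: 6 prior points → Category Moderate (6-12).
Level 22 falls in the 19-22 band.
Grid: Level 19-22 × Category Moderate = 1620-1890 days.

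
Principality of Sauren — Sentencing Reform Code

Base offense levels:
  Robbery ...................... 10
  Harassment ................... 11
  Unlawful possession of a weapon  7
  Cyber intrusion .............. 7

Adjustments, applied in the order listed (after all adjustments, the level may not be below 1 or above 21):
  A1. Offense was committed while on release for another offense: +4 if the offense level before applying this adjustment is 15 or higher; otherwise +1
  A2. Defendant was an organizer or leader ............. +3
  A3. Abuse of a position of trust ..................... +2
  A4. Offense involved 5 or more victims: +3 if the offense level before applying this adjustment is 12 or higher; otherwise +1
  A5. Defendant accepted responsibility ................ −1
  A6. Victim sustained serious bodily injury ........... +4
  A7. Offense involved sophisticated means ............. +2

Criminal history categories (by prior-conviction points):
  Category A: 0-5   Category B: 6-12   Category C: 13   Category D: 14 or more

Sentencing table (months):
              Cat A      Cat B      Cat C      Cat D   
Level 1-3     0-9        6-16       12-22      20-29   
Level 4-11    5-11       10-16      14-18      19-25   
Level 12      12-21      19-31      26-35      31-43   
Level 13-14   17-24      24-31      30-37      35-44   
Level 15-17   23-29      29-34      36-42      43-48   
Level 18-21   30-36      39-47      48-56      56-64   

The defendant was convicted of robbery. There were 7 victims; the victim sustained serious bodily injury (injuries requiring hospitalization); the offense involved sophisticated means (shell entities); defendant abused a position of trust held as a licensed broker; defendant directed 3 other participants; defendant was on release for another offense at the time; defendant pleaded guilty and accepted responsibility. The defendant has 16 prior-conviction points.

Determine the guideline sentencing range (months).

Base offense level for robbery: 10.
A1 applies (level before this adjustment is 10 < 15, so +1): 10 + 1 = 11.
A2 applies: 11 + 3 = 14.
A3 applies: 14 + 2 = 16.
A4 applies (level before this adjustment is 16 ≥ 12, so +3): 16 + 3 = 19.
A5 applies: 19 − 1 = 18.
A6 applies: 18 + 4 = 22.
A7 applies: 22 + 2 = 24.
Level 24 exceeds the maximum of 21; capped at 21.
Final offense level: 21.
Criminal history: 16 prior points → Category D (14+).
Level 21 falls in the 18-21 band.
Grid: Level 18-21 × Category D = 56-64 months.

56-64 months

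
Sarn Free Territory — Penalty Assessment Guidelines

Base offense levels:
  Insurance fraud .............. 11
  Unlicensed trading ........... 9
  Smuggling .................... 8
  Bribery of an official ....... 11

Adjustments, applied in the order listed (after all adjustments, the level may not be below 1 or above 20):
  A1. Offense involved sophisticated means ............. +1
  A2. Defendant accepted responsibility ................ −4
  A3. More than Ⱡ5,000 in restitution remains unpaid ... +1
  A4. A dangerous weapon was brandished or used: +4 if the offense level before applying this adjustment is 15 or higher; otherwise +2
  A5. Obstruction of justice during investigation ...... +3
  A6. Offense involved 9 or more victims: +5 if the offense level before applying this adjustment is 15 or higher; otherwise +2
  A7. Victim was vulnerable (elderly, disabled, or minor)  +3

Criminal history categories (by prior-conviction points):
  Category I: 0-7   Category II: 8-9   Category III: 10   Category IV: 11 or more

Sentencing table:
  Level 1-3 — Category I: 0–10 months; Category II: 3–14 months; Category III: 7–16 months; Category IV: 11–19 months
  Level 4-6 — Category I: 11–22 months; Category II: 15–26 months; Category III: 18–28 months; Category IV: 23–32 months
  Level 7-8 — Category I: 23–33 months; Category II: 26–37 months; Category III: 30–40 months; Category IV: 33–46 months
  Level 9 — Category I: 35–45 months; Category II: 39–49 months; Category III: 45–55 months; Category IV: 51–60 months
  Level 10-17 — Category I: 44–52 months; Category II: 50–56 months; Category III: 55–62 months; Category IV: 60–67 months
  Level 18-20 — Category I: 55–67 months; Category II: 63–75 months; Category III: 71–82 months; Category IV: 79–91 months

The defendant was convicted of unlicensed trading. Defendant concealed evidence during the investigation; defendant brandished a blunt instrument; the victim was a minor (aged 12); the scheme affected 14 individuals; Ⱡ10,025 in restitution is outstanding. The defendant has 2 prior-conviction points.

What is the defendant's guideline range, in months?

55-67 months

Base offense level for unlicensed trading: 9.
A1 does not apply.
A3 applies: 9 + 1 = 10.
A4 applies (level before this adjustment is 10 < 15, so +2): 10 + 2 = 12.
A5 applies: 12 + 3 = 15.
A6 applies (level before this adjustment is 15 ≥ 15, so +5): 15 + 5 = 20.
A7 applies: 20 + 3 = 23.
Level 23 exceeds the maximum of 20; capped at 20.
Final offense level: 20.
Criminal history: 2 prior points → Category I (0-7).
Level 20 falls in the 18-20 band.
Grid: Level 18-20 × Category I = 55-67 months.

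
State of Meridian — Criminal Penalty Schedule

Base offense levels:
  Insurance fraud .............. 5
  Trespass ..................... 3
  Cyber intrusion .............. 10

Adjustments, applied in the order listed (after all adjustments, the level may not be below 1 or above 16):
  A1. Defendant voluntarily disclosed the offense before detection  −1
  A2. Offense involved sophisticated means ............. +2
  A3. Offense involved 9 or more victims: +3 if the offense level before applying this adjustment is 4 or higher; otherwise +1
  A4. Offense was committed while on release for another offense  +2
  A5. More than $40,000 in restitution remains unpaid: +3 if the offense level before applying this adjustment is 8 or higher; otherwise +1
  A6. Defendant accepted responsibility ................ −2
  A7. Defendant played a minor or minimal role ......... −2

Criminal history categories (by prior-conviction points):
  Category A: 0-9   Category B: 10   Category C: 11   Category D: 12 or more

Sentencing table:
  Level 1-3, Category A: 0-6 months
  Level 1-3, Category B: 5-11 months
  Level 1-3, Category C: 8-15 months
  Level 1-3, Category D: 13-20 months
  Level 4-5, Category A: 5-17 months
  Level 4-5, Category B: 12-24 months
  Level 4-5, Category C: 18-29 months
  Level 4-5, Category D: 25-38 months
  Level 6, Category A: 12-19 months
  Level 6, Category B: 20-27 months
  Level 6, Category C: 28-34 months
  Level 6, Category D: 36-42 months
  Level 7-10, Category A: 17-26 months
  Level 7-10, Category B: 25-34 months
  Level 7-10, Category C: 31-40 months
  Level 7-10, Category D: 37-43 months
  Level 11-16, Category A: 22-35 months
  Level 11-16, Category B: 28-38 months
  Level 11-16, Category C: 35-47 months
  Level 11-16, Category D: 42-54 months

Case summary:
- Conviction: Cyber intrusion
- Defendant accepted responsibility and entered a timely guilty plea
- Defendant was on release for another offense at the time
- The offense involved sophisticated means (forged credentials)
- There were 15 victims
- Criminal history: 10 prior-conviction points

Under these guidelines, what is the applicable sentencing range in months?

28-38 months

Base offense level for cyber intrusion: 10.
A2 applies: 10 + 2 = 12.
A3 applies (level before this adjustment is 12 ≥ 4, so +3): 12 + 3 = 15.
A4 applies: 15 + 2 = 17.
A6 applies: 17 − 2 = 15.
Final offense level: 15.
Criminal history: 10 prior points → Category B (10).
Level 15 falls in the 11-16 band.
Grid: Level 11-16 × Category B = 28-38 months.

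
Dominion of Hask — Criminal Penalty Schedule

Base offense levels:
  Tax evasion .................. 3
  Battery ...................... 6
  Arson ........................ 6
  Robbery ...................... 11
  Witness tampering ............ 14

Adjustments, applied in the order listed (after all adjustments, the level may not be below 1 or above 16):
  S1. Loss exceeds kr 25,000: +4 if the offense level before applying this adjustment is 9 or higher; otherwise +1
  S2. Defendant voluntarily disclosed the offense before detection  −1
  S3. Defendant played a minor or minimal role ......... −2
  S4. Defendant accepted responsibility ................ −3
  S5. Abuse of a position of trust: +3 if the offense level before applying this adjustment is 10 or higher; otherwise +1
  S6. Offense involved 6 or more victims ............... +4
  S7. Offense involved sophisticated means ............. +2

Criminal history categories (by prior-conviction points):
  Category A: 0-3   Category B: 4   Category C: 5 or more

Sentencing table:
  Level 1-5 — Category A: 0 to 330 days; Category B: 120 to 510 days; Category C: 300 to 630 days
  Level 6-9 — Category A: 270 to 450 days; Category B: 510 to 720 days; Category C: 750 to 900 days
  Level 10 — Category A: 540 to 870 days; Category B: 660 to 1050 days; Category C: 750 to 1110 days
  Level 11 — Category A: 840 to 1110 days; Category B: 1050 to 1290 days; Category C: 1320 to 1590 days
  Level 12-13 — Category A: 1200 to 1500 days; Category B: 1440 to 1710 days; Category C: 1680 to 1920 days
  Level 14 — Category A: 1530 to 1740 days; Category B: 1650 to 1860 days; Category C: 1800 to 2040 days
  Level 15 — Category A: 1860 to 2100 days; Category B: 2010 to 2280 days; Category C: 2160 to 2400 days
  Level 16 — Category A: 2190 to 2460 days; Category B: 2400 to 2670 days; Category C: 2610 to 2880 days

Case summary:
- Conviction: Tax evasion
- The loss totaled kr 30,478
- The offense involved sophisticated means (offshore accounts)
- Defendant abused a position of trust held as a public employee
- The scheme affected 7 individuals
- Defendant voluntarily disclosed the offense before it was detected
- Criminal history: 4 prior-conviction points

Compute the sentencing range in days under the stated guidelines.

Base offense level for tax evasion: 3.
S1 applies (level before this adjustment is 3 < 9, so +1): 3 + 1 = 4.
S2 applies: 4 − 1 = 3.
S3 does not apply.
S4 does not apply.
S5 applies (level before this adjustment is 3 < 10, so +1): 3 + 1 = 4.
S6 applies: 4 + 4 = 8.
S7 applies: 8 + 2 = 10.
Final offense level: 10.
Criminal history: 4 prior points → Category B (4).
Level 10 falls in the 10 band.
Grid: Level 10 × Category B = 660-1050 days.

660-1050 days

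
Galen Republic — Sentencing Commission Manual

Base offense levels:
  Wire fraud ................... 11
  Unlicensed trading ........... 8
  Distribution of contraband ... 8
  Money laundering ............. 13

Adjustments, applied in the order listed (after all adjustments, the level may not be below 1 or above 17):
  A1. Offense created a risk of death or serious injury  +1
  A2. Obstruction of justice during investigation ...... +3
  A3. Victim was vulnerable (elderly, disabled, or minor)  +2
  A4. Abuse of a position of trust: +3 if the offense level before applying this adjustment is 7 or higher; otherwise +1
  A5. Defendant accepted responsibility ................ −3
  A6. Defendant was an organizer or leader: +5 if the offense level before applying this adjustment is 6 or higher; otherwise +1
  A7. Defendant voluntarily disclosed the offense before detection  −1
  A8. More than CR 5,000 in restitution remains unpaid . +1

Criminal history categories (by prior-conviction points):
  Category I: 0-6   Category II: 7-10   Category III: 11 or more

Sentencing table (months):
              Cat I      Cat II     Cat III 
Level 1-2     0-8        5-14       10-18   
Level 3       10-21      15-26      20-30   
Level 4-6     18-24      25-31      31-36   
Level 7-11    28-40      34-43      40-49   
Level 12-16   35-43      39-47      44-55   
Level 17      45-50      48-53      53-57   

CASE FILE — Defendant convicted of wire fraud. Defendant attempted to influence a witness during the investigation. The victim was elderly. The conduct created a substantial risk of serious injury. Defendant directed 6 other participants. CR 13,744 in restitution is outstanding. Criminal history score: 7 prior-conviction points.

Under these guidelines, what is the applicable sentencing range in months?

Base offense level for wire fraud: 11.
A1 applies: 11 + 1 = 12.
A2 applies: 12 + 3 = 15.
A3 applies: 15 + 2 = 17.
A4 does not apply.
A5 does not apply.
A6 applies (level before this adjustment is 17 ≥ 6, so +5): 17 + 5 = 22.
A8 applies: 22 + 1 = 23.
Level 23 exceeds the maximum of 17; capped at 17.
Final offense level: 17.
Criminal history: 7 prior points → Category II (7-10).
Level 17 falls in the 17 band.
Grid: Level 17 × Category II = 48-53 months.

48-53 months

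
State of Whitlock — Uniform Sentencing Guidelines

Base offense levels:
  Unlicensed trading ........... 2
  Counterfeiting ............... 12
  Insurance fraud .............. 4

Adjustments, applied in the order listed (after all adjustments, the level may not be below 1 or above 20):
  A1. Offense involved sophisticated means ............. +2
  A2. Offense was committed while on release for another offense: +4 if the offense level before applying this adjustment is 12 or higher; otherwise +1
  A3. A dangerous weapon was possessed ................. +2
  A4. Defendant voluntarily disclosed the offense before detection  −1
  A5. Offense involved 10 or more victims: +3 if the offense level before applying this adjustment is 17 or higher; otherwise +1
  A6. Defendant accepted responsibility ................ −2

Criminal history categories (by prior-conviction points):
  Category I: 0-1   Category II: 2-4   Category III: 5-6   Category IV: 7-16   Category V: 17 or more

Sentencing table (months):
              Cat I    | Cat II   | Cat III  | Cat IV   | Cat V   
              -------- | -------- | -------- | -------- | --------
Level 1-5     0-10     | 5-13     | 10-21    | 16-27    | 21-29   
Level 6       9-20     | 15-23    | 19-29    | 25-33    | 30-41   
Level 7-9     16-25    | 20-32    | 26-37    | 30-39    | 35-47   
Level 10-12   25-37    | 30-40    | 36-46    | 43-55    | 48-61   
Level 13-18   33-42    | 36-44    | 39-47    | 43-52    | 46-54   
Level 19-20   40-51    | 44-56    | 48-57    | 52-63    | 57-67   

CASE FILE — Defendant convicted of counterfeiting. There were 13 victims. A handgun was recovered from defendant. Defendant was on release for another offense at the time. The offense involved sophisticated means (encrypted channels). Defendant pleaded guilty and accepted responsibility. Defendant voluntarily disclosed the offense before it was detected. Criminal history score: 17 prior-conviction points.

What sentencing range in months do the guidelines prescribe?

57-67 months

Base offense level for counterfeiting: 12.
A1 applies: 12 + 2 = 14.
A2 applies (level before this adjustment is 14 ≥ 12, so +4): 14 + 4 = 18.
A3 applies: 18 + 2 = 20.
A4 applies: 20 − 1 = 19.
A5 applies (level before this adjustment is 19 ≥ 17, so +3): 19 + 3 = 22.
A6 applies: 22 − 2 = 20.
Final offense level: 20.
Criminal history: 17 prior points → Category V (17+).
Level 20 falls in the 19-20 band.
Grid: Level 19-20 × Category V = 57-67 months.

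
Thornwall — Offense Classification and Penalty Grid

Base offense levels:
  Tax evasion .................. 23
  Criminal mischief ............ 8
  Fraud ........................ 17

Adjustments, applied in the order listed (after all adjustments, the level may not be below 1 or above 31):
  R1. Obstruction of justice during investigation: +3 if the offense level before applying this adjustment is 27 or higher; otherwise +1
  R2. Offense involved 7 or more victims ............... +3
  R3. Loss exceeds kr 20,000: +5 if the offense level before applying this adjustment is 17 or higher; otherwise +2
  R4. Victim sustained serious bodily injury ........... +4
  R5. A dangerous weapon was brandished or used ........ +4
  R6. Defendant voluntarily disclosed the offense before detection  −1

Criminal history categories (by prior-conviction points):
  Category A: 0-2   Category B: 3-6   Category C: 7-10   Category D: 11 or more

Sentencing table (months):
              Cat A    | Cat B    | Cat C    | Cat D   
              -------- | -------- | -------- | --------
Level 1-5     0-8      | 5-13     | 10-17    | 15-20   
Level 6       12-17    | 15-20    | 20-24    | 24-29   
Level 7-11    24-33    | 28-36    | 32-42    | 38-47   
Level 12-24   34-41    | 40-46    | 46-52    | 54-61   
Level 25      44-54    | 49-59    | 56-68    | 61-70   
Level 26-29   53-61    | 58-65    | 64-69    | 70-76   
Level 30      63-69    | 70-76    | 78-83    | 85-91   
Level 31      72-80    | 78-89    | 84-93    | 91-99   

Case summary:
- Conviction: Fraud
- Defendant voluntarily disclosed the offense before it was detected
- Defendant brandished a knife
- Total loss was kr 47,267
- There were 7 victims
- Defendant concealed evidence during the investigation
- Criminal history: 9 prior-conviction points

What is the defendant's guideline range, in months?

64-69 months

Base offense level for fraud: 17.
R1 applies (level before this adjustment is 17 < 27, so +1): 17 + 1 = 18.
R2 applies: 18 + 3 = 21.
R3 applies (level before this adjustment is 21 ≥ 17, so +5): 21 + 5 = 26.
R4 does not apply.
R5 applies: 26 + 4 = 30.
R6 applies: 30 − 1 = 29.
Final offense level: 29.
Criminal history: 9 prior points → Category C (7-10).
Level 29 falls in the 26-29 band.
Grid: Level 26-29 × Category C = 64-69 months.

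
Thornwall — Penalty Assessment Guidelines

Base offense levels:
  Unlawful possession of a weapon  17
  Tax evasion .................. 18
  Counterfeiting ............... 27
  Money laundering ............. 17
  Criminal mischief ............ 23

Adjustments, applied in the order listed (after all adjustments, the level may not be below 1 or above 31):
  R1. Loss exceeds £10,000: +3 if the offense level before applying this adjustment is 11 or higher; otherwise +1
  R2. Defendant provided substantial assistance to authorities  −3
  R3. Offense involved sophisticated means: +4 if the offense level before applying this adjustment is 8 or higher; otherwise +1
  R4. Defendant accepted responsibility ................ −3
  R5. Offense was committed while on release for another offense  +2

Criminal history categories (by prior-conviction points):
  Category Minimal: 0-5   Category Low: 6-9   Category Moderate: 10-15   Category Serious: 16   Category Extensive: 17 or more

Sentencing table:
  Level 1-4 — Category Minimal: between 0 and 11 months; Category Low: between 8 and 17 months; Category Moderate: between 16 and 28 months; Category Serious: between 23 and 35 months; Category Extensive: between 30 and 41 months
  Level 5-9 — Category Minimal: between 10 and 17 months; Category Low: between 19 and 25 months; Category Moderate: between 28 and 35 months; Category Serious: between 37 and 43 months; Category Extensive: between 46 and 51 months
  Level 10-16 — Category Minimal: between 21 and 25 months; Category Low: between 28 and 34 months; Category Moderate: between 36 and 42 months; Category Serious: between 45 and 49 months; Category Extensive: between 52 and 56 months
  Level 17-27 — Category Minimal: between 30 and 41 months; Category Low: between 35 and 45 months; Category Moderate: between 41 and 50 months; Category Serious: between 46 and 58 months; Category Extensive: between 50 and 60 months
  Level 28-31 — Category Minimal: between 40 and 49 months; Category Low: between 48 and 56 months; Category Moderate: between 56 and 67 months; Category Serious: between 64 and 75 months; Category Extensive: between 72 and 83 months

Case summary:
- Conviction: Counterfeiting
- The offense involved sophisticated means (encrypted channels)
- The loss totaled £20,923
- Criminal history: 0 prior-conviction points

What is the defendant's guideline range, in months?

Base offense level for counterfeiting: 27.
R1 applies (level before this adjustment is 27 ≥ 11, so +3): 27 + 3 = 30.
R3 applies (level before this adjustment is 30 ≥ 8, so +4): 30 + 4 = 34.
R4 does not apply.
Level 34 exceeds the maximum of 31; capped at 31.
Final offense level: 31.
Criminal history: 0 prior points → Category Minimal (0-5).
Level 31 falls in the 28-31 band.
Grid: Level 28-31 × Category Minimal = 40-49 months.

40-49 months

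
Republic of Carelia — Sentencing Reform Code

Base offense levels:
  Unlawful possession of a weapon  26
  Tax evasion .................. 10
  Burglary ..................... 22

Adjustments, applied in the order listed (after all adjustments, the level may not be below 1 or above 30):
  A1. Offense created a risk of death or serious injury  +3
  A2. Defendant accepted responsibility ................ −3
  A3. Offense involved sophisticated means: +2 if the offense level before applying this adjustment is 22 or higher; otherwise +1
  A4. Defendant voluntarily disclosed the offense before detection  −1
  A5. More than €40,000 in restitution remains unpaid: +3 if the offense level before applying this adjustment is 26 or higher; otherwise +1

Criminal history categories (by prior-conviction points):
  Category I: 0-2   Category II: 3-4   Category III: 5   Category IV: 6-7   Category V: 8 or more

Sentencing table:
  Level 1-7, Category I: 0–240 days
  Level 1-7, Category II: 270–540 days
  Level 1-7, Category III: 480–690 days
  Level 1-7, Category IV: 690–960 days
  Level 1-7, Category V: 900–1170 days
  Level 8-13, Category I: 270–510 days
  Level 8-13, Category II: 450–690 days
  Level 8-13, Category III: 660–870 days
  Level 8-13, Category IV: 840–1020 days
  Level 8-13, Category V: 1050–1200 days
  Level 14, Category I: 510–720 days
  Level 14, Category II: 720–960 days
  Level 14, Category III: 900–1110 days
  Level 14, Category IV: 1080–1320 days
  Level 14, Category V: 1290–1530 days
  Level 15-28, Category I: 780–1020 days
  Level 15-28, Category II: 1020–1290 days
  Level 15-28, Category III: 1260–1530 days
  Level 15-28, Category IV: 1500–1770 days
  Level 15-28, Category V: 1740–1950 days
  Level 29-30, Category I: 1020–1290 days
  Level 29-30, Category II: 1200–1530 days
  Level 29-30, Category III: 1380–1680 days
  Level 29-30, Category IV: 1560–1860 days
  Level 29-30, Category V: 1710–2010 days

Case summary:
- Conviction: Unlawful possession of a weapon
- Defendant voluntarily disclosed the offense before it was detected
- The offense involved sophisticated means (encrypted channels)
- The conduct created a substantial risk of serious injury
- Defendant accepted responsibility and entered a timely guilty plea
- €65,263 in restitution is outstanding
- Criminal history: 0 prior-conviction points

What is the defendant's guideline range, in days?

1020-1290 days

Base offense level for unlawful possession of a weapon: 26.
A1 applies: 26 + 3 = 29.
A2 applies: 29 − 3 = 26.
A3 applies (level before this adjustment is 26 ≥ 22, so +2): 26 + 2 = 28.
A4 applies: 28 − 1 = 27.
A5 applies (level before this adjustment is 27 ≥ 26, so +3): 27 + 3 = 30.
Final offense level: 30.
Criminal history: 0 prior points → Category I (0-2).
Level 30 falls in the 29-30 band.
Grid: Level 29-30 × Category I = 1020-1290 days.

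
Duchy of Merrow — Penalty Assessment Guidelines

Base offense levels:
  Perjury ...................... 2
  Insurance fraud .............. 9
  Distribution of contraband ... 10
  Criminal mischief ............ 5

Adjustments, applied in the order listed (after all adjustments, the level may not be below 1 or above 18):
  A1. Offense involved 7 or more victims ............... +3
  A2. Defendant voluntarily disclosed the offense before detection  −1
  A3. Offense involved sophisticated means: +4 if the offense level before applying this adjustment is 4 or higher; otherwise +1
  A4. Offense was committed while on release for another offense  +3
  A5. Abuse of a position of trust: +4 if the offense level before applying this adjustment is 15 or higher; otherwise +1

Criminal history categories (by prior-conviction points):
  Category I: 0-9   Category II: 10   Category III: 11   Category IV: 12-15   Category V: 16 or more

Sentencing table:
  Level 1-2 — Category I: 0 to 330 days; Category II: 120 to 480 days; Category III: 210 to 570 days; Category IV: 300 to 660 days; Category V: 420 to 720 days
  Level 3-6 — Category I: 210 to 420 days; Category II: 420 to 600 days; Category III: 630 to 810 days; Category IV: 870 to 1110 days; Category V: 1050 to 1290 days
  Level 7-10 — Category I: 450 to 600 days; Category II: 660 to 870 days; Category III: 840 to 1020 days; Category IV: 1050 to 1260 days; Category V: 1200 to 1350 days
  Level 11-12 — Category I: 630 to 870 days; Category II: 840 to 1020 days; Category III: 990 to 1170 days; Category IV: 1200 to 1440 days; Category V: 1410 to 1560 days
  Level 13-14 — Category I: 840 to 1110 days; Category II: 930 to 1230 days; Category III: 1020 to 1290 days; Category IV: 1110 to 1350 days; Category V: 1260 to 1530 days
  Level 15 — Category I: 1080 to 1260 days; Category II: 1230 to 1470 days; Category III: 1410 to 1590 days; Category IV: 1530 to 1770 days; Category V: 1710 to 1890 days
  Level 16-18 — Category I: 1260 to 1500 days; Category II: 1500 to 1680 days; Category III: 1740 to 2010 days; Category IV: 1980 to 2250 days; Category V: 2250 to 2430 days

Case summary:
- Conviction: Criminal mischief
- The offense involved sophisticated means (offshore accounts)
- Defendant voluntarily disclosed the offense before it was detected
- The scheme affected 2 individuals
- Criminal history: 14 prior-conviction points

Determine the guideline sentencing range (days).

Base offense level for criminal mischief: 5.
A1 does not apply.
A2 applies: 5 − 1 = 4.
A3 applies (level before this adjustment is 4 ≥ 4, so +4): 4 + 4 = 8.
A4 does not apply.
Final offense level: 8.
Criminal history: 14 prior points → Category IV (12-15).
Level 8 falls in the 7-10 band.
Grid: Level 7-10 × Category IV = 1050-1260 days.

1050-1260 days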